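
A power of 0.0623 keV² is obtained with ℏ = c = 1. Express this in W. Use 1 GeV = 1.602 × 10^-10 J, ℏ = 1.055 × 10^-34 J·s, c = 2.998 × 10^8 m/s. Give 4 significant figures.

15.16 W

Power is [E]/[T] = [E]²/ℏ.
1 GeV² → 1/ℏ × (1 GeV in J)² = 2.433 × 10^14 W.
Convert the energy scale: 0.0623 keV² = 6.23 × 10^-14 GeV².
Result: 6.23 × 10^-14 × 2.433 × 10^14 = 15.16 W.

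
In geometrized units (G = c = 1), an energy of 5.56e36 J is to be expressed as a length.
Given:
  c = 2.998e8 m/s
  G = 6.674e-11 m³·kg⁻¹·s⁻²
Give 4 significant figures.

4.593e-8 m

Energy → length via G/c⁴.
5.56e36 J × (G/c⁴) = 4.593e-8 m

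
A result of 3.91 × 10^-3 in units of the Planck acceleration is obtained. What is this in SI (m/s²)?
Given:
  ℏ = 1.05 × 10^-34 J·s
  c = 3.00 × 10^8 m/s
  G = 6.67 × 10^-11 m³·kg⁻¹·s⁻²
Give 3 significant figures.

One Planck acceleration: a_P = √(c⁷/(ℏG)) = 5.59 × 10^51 m/s².
3.91 × 10^-3 × 5.59 × 10^51 m/s² = 2.18 × 10^49 m/s²

2.18 × 10^49 m/s²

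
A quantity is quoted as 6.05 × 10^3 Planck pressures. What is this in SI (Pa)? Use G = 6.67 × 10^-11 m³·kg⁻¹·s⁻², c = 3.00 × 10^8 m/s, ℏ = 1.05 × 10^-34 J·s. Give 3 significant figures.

2.83 × 10^117 Pa

One Planck pressure: p_P = c⁷/(ℏG²) = 4.68 × 10^113 Pa.
6.05 × 10^3 × 4.68 × 10^113 Pa = 2.83 × 10^117 Pa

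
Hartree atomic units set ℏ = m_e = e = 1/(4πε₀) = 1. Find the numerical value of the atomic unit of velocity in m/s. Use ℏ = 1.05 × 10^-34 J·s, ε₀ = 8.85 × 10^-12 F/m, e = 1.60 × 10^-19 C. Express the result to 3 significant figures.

Dimensional analysis gives v_au = e²/(4πε₀ℏ).
  = 2.56 × 10^-38 / 1.17 × 10^-44
  = 2.19 × 10^6 m/s

2.19 × 10^6 m/s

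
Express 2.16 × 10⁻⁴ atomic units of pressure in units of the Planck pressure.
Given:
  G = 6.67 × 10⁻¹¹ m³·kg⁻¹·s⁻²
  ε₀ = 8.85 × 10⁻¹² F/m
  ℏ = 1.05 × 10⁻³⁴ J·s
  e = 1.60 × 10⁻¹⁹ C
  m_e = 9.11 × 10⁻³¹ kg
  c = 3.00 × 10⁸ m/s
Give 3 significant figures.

atomic unit of pressure: P_au = E_h/a₀³ = m_e⁴e¹⁰/((4πε₀)⁵ℏ⁸) = 3.01 × 10¹³ Pa
Planck pressure: p_P = c⁷/(ℏG²) = 4.68 × 10¹¹³ Pa
2.16 × 10⁻⁴ × 3.01 × 10¹³ / 4.68 × 10¹¹³ = 1.39 × 10⁻¹⁰⁴

1.39 × 10⁻¹⁰⁴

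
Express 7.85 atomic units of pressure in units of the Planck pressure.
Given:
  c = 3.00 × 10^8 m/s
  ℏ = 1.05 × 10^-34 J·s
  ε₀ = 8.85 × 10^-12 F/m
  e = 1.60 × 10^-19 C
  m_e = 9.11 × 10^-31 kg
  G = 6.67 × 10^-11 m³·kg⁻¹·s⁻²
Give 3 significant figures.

atomic unit of pressure: P_au = E_h/a₀³ = m_e⁴e¹⁰/((4πε₀)⁵ℏ⁸) = 3.01 × 10^13 Pa
Planck pressure: p_P = c⁷/(ℏG²) = 4.68 × 10^113 Pa
7.85 × 3.01 × 10^13 / 4.68 × 10^113 = 5.05 × 10^-100

5.05 × 10^-100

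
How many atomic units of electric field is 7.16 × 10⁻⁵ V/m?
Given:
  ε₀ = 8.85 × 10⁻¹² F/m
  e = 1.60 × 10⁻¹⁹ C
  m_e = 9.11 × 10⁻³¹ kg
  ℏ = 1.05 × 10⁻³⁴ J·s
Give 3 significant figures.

atomic unit of electric field: E_au = E_h/(e a₀) = m_e²e⁵/((4πε₀)³ℏ⁴) = 5.20 × 10¹¹ V/m.
7.16 × 10⁻⁵ / 5.20 × 10¹¹ = 1.38 × 10⁻¹⁶

1.38 × 10⁻¹⁶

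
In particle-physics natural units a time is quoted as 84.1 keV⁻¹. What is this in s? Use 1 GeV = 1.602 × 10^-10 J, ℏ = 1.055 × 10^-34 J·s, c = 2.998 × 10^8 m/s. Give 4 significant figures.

5.538 × 10^-17 s

A time is [E]⁻¹ in ℏ=c=1; restore one factor of ℏ.
1 GeV⁻¹ → ℏ × (1 GeV in J)⁻¹ = 6.586 × 10^-25 s.
Convert the energy scale: 84.1 keV⁻¹ = 8.41 × 10^7 GeV⁻¹.
Result: 8.41 × 10^7 × 6.586 × 10^-25 = 5.538 × 10^-17 s.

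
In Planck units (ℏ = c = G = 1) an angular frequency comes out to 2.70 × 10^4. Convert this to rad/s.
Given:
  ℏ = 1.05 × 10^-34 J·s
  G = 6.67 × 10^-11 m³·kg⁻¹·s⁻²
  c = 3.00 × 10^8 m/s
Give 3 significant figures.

5.03 × 10^47 rad/s

One Planck angular frequency: ω_P = √(c⁵/(ℏG)) = 1.86 × 10^43 rad/s.
2.70 × 10^4 × 1.86 × 10^43 rad/s = 5.03 × 10^47 rad/s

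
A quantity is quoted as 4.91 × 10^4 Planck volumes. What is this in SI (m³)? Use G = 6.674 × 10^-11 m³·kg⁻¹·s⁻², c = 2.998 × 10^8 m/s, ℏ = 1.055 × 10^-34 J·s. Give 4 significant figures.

2.074 × 10^-100 m³

One Planck volume: V_P = (ℏG/c³)^(3/2) = 4.224 × 10^-105 m³.
4.91 × 10^4 × 4.224 × 10^-105 m³ = 2.074 × 10^-100 m³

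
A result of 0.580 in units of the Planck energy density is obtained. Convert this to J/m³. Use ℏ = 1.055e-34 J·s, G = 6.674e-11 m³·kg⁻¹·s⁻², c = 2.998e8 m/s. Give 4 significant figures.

One Planck energy density: u_P = c⁷/(ℏG²) = 4.632e113 J/m³.
0.580 × 4.632e113 J/m³ = 2.687e113 J/m³

2.687e113 J/m³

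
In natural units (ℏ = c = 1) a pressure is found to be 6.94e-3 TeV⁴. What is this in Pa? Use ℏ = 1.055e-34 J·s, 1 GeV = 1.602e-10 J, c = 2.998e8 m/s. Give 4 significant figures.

Pressure is [E]/[L]³ = [E]⁴/(ℏc)³.
1 GeV⁴ → 1/(ℏc)³ × (1 GeV in J)⁴ = 2.082e37 Pa.
Convert the energy scale: 6.94e-3 TeV⁴ = 6.94e9 GeV⁴.
Result: 6.94e9 × 2.082e37 = 1.445e47 Pa.

1.445e47 Pa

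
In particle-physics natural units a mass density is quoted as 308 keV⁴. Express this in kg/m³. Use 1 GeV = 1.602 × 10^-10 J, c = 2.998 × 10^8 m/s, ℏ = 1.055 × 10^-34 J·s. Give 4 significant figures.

0.07133 kg/m³

Mass density is [E]/(c²[L]³) = [E]⁴/(ℏ³c⁵).
1 GeV⁴ → 1/(ℏ³c⁵) × (1 GeV in J)⁴ = 2.316 × 10^20 kg/m³.
Convert the energy scale: 308 keV⁴ = 3.08 × 10^-22 GeV⁴.
Result: 3.08 × 10^-22 × 2.316 × 10^20 = 0.07133 kg/m³.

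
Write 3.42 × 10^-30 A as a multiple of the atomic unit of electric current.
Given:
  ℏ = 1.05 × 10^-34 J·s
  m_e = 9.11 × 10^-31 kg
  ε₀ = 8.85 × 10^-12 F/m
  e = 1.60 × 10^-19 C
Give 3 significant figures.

5.13 × 10^-28

atomic unit of electric current: I_au = e E_h/ℏ = m_e e⁵/((4πε₀)²ℏ³) = 6.67 × 10^-3 A.
3.42 × 10^-30 / 6.67 × 10^-3 = 5.13 × 10^-28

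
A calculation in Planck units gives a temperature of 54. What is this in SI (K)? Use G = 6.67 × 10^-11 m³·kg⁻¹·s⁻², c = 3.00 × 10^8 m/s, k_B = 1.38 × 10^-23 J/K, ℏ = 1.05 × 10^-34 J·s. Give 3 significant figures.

7.65 × 10^33 K

One Planck temperature: T_P = √(ℏc⁵/G) / k_B = 1.42 × 10^32 K.
54 × 1.42 × 10^32 K = 7.65 × 10^33 K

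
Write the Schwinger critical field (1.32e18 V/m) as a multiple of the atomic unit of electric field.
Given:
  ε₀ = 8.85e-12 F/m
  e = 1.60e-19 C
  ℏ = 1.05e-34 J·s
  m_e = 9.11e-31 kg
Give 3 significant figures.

atomic unit of electric field: E_au = E_h/(e a₀) = m_e²e⁵/((4πε₀)³ℏ⁴) = 5.20e11 V/m.
1.32e18 / 5.20e11 = 2.54e6

2.54e6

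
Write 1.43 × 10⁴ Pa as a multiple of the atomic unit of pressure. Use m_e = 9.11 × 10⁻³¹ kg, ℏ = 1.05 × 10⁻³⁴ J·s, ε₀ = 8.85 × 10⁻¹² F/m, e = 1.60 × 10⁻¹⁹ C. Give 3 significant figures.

4.75 × 10⁻¹⁰

atomic unit of pressure: P_au = E_h/a₀³ = m_e⁴e¹⁰/((4πε₀)⁵ℏ⁸) = 3.01 × 10¹³ Pa.
1.43 × 10⁴ / 3.01 × 10¹³ = 4.75 × 10⁻¹⁰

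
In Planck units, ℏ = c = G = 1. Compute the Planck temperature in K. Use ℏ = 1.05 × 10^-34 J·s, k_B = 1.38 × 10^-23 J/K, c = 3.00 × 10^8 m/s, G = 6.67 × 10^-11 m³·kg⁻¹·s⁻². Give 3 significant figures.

The unique combination of the constants set to 1 with dimensions of temperature is T_P = √(ℏc⁵/G) / k_B.
  = √(3.83 × 10^18) × 7.25 × 10^22
  = 1.42 × 10^32 K

1.42 × 10^32 K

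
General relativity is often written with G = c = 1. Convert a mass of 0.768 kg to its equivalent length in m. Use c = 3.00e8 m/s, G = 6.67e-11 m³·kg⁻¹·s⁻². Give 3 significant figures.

5.69e-28 m

In G = c = 1 units mass has dimensions of length; the conversion factor is G/c².
0.768 kg × (G/c²) = 5.69e-28 m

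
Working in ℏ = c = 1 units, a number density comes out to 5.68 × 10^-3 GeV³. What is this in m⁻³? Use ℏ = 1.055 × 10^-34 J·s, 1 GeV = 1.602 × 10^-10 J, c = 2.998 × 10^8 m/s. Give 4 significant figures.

Number density is [L]⁻³ = [E]³/(ℏc)³.
1 GeV³ → 1/(ℏc)³ × (1 GeV in J)³ = 1.299 × 10^47 m⁻³.
Result: 5.68 × 10^-3 × 1.299 × 10^47 = 7.380 × 10^44 m⁻³.

7.380 × 10^44 m⁻³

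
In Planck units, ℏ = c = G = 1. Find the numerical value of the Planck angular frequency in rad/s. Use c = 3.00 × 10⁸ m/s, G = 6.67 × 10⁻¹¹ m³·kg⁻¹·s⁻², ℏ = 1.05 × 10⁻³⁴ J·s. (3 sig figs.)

From ℏ = c = G = 1 the angular frequency scale is ω_P = √(c⁵/(ℏG)).
  = √(3.47 × 10⁸⁶)
  = 1.86 × 10⁴³ rad/s

1.86 × 10⁴³ rad/s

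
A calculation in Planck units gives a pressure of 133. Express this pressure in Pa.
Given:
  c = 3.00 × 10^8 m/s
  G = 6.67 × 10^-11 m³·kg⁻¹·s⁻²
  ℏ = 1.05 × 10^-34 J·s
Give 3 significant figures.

One Planck pressure: p_P = c⁷/(ℏG²) = 4.68 × 10^113 Pa.
133 × 4.68 × 10^113 Pa = 6.23 × 10^115 Pa

6.23 × 10^115 Pa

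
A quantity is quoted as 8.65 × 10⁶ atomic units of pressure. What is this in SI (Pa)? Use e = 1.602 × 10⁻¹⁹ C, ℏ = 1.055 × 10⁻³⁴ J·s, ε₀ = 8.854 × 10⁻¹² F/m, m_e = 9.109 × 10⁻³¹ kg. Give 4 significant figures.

One atomic unit of pressure: P_au = E_h/a₀³ = m_e⁴e¹⁰/((4πε₀)⁵ℏ⁸) = 2.929 × 10¹³ Pa.
8.65 × 10⁶ × 2.929 × 10¹³ Pa = 2.534 × 10²⁰ Pa

2.534 × 10²⁰ Pa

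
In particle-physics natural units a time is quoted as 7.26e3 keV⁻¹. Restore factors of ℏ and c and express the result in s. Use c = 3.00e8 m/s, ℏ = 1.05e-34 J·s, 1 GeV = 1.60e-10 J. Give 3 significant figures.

A time is [E]⁻¹ in ℏ=c=1; restore one factor of ℏ.
1 GeV⁻¹ → ℏ × (1 GeV in J)⁻¹ = 6.56e-25 s.
Convert the energy scale: 7.26e3 keV⁻¹ = 7.26e9 GeV⁻¹.
Result: 7.26e9 × 6.56e-25 = 4.76e-15 s.

4.76e-15 s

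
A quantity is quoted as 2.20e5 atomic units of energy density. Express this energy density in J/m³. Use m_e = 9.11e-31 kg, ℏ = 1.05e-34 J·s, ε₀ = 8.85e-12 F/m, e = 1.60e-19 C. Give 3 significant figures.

6.63e18 J/m³

One atomic unit of energy density: u_au = E_h/a₀³ = m_e⁴e¹⁰/((4πε₀)⁵ℏ⁸) = 3.01e13 J/m³.
2.20e5 × 3.01e13 J/m³ = 6.63e18 J/m³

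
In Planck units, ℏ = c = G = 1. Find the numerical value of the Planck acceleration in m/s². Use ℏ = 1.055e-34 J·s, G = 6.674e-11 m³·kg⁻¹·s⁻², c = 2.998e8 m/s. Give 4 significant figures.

5.560e51 m/s²

The unique combination of the constants set to 1 with dimensions of acceleration is a_P = √(c⁷/(ℏG)).
  = √(3.092e103)
  = 5.560e51 m/s²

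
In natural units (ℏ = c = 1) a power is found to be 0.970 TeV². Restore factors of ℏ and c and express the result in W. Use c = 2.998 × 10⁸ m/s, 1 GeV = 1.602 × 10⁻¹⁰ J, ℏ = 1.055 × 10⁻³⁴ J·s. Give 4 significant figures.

Power is [E]/[T] = [E]²/ℏ.
1 GeV² → 1/ℏ × (1 GeV in J)² = 2.433 × 10¹⁴ W.
Convert the energy scale: 0.970 TeV² = 9.70 × 10⁵ GeV².
Result: 9.70 × 10⁵ × 2.433 × 10¹⁴ = 2.360 × 10²⁰ W.

2.360 × 10²⁰ W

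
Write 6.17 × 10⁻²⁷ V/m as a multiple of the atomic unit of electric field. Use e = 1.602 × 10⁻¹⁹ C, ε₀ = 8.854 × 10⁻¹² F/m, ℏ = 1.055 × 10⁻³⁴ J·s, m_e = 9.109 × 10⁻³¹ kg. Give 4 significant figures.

atomic unit of electric field: E_au = E_h/(e a₀) = m_e²e⁵/((4πε₀)³ℏ⁴) = 5.131 × 10¹¹ V/m.
6.17 × 10⁻²⁷ / 5.131 × 10¹¹ = 1.203 × 10⁻³⁸

1.203 × 10⁻³⁸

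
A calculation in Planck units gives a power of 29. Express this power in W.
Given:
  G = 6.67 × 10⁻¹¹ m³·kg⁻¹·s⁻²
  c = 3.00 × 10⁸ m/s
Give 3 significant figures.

One Planck power: P_P = c⁵/G = 3.64 × 10⁵² W.
29 × 3.64 × 10⁵² W = 1.06 × 10⁵⁴ W

1.06 × 10⁵⁴ W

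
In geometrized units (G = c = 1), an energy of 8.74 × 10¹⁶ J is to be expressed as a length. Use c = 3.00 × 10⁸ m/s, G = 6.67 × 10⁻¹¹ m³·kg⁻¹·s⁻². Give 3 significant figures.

Energy → length via G/c⁴.
8.74 × 10¹⁶ J × (G/c⁴) = 7.20 × 10⁻²⁸ m

7.20 × 10⁻²⁸ m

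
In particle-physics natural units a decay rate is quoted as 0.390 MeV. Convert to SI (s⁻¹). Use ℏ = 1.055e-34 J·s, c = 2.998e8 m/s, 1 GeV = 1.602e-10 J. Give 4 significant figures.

5.922e20 s⁻¹

A rate is [E]/ℏ; divide by ℏ.
1 GeV → 1/ℏ × (1 GeV in J) = 1.518e24 s⁻¹.
Convert the energy scale: 0.390 MeV = 3.90e-4 GeV.
Result: 3.90e-4 × 1.518e24 = 5.922e20 s⁻¹.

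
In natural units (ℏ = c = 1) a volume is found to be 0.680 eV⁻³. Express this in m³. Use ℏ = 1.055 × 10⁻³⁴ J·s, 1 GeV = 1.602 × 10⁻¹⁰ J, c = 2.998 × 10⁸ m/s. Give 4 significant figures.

5.233 × 10⁻²¹ m³

Volume is [L]³ = [E]⁻³·(ℏc)³.
1 GeV⁻³ → (ℏc)³ × (1 GeV in J)⁻³ = 7.696 × 10⁻⁴⁸ m³.
Convert the energy scale: 0.680 eV⁻³ = 6.80 × 10²⁶ GeV⁻³.
Result: 6.80 × 10²⁶ × 7.696 × 10⁻⁴⁸ = 5.233 × 10⁻²¹ m³.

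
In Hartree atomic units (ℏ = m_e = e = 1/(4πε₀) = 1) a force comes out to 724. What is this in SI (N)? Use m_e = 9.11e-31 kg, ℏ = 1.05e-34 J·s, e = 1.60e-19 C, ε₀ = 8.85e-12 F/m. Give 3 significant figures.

6.03e-5 N

One atomic unit of force: F_au = E_h/a₀ = m_e²e⁶/((4πε₀)³ℏ⁴) = 8.33e-8 N.
724 × 8.33e-8 N = 6.03e-5 N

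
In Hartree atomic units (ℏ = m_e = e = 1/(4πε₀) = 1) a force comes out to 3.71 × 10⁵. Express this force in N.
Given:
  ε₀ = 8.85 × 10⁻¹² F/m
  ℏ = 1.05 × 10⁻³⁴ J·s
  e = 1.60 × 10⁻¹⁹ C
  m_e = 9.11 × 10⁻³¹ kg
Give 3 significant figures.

One atomic unit of force: F_au = E_h/a₀ = m_e²e⁶/((4πε₀)³ℏ⁴) = 8.33 × 10⁻⁸ N.
3.71 × 10⁵ × 8.33 × 10⁻⁸ N = 0.0309 N

0.0309 N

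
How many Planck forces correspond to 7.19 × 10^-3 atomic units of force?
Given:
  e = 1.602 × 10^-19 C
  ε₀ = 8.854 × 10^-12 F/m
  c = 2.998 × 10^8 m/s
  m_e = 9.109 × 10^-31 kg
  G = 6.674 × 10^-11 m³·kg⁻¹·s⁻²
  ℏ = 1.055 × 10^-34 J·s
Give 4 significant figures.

atomic unit of force: F_au = E_h/a₀ = m_e²e⁶/((4πε₀)³ℏ⁴) = 8.220 × 10^-8 N
Planck force: F_P = c⁴/G = 1.210 × 10^44 N
7.19 × 10^-3 × 8.220 × 10^-8 / 1.210 × 10^44 = 4.883 × 10^-54

4.883 × 10^-54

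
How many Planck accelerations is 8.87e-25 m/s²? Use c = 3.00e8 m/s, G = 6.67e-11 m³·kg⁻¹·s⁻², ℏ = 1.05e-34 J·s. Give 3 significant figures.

1.59e-76

Planck acceleration: a_P = √(c⁷/(ℏG)) = 5.59e51 m/s².
8.87e-25 / 5.59e51 = 1.59e-76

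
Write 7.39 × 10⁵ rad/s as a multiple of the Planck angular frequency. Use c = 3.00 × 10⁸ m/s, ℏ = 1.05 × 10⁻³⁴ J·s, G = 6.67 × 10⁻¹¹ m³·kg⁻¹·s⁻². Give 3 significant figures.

3.97 × 10⁻³⁸

Planck angular frequency: ω_P = √(c⁵/(ℏG)) = 1.86 × 10⁴³ rad/s.
7.39 × 10⁵ / 1.86 × 10⁴³ = 3.97 × 10⁻³⁸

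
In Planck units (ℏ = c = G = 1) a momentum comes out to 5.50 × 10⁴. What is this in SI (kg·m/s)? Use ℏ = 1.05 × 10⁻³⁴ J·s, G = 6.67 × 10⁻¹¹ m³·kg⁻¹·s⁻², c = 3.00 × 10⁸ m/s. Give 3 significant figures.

3.59 × 10⁵ kg·m/s

One Planck momentum: p_P = √(ℏc³/G) = 6.52 kg·m/s.
5.50 × 10⁴ × 6.52 kg·m/s = 3.59 × 10⁵ kg·m/s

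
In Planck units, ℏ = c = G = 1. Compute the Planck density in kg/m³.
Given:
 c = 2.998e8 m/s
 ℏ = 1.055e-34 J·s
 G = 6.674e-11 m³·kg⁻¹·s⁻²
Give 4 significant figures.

From ℏ = c = G = 1 the density scale is ρ_P = c⁵/(ℏG²).
  = 2.422e42 / 4.699e-55
  = 5.154e96 kg/m³

5.154e96 kg/m³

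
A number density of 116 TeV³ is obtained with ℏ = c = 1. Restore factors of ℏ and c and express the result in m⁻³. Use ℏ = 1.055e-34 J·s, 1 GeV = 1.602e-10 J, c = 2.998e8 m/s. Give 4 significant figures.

Number density is [L]⁻³ = [E]³/(ℏc)³.
1 GeV³ → 1/(ℏc)³ × (1 GeV in J)³ = 1.299e47 m⁻³.
Convert the energy scale: 116 TeV³ = 1.16e11 GeV³.
Result: 1.16e11 × 1.299e47 = 1.507e58 m⁻³.

1.507e58 m⁻³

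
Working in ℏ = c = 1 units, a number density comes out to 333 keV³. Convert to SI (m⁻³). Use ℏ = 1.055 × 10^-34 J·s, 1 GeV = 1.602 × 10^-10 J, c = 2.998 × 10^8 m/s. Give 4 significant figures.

4.327 × 10^31 m⁻³

Number density is [L]⁻³ = [E]³/(ℏc)³.
1 GeV³ → 1/(ℏc)³ × (1 GeV in J)³ = 1.299 × 10^47 m⁻³.
Convert the energy scale: 333 keV³ = 3.33 × 10^-16 GeV³.
Result: 3.33 × 10^-16 × 1.299 × 10^47 = 4.327 × 10^31 m⁻³.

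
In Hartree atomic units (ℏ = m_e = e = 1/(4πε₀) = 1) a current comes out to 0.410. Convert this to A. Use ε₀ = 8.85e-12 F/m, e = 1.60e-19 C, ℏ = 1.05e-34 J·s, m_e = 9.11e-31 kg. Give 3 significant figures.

One atomic unit of electric current: I_au = e E_h/ℏ = m_e e⁵/((4πε₀)²ℏ³) = 6.67e-3 A.
0.410 × 6.67e-3 A = 2.74e-3 A

2.74e-3 A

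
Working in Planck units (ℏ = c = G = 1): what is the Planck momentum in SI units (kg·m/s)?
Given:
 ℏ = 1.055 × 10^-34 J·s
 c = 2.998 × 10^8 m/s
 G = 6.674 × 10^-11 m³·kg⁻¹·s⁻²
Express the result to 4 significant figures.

6.527 kg·m/s

Dimensional analysis gives p_P = √(ℏc³/G).
  = √(42.60)
  = 6.527 kg·m/s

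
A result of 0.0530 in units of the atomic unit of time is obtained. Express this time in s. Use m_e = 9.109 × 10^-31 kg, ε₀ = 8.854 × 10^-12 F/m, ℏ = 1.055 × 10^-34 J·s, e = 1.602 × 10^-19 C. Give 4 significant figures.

One atomic unit of time: τ_au = (4πε₀)²ℏ³/(m_e e⁴) = 2.423 × 10^-17 s.
0.0530 × 2.423 × 10^-17 s = 1.284 × 10^-18 s

1.284 × 10^-18 s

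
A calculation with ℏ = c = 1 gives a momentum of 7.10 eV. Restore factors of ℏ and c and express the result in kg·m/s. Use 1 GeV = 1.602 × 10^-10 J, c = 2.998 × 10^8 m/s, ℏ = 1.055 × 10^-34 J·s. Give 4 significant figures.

3.794 × 10^-27 kg·m/s

Momentum is [E]/c; divide by c.
1 GeV → 1/c × (1 GeV in J) = 5.344 × 10^-19 kg·m/s.
Convert the energy scale: 7.10 eV = 7.10 × 10^-9 GeV.
Result: 7.10 × 10^-9 × 5.344 × 10^-19 = 3.794 × 10^-27 kg·m/s.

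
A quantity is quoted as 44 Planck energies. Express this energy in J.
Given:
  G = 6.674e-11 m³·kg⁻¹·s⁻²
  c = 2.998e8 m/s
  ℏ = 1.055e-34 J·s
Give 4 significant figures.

One Planck energy: E_P = √(ℏc⁵/G) = 1.957e9 J.
44 × 1.957e9 J = 8.609e10 J

8.609e10 J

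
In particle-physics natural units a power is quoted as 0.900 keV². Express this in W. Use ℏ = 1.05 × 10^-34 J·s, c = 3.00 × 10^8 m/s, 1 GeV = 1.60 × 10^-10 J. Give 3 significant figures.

Power is [E]/[T] = [E]²/ℏ.
1 GeV² → 1/ℏ × (1 GeV in J)² = 2.44 × 10^14 W.
Convert the energy scale: 0.900 keV² = 9.00 × 10^-13 GeV².
Result: 9.00 × 10^-13 × 2.44 × 10^14 = 219 W.

219 W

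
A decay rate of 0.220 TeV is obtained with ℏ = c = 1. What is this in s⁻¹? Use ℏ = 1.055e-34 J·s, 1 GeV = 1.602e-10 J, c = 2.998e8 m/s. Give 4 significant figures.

3.341e26 s⁻¹

A rate is [E]/ℏ; divide by ℏ.
1 GeV → 1/ℏ × (1 GeV in J) = 1.518e24 s⁻¹.
Convert the energy scale: 0.220 TeV = 220 GeV.
Result: 220 × 1.518e24 = 3.341e26 s⁻¹.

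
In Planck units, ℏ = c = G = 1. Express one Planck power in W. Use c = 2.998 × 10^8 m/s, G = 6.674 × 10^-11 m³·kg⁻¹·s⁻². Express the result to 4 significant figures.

3.629 × 10^52 W

Dimensional analysis gives P_P = c⁵/G.
  = 2.422 × 10^42 / 6.674 × 10^-11
  = 3.629 × 10^52 W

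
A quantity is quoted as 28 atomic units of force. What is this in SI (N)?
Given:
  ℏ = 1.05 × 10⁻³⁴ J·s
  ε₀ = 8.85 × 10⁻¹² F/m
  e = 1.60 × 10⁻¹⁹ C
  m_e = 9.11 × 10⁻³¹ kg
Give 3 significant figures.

2.33 × 10⁻⁶ N

One atomic unit of force: F_au = E_h/a₀ = m_e²e⁶/((4πε₀)³ℏ⁴) = 8.33 × 10⁻⁸ N.
28 × 8.33 × 10⁻⁸ N = 2.33 × 10⁻⁶ N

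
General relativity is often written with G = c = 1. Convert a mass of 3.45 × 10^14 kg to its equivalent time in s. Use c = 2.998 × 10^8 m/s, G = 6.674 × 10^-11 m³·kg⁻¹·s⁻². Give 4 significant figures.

8.545 × 10^-22 s

Mass → time via G/c³.
3.45 × 10^14 kg × (G/c³) = 8.545 × 10^-22 s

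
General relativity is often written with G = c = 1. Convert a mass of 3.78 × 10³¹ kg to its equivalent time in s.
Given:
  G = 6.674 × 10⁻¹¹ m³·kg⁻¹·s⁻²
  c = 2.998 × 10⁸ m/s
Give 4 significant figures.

Mass → time via G/c³.
3.78 × 10³¹ kg × (G/c³) = 9.362 × 10⁻⁵ s

9.362 × 10⁻⁵ s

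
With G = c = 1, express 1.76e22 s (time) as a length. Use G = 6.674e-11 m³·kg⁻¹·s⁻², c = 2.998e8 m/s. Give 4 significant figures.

5.276e30 m

Time → length via c.
1.76e22 s × (c) = 5.276e30 m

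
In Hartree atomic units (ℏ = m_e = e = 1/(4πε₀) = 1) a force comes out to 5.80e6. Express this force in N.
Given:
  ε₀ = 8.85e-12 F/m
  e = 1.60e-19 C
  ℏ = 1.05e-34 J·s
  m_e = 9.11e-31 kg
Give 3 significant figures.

One atomic unit of force: F_au = E_h/a₀ = m_e²e⁶/((4πε₀)³ℏ⁴) = 8.33e-8 N.
5.80e6 × 8.33e-8 N = 0.483 N

0.483 N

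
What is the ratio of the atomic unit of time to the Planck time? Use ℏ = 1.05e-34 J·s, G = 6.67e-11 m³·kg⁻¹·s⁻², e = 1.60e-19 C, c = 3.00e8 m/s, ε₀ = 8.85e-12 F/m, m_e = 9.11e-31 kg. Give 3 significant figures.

4.47e26

atomic unit of time: τ_au = (4πε₀)²ℏ³/(m_e e⁴) = 2.40e-17 s
Planck time: t_P = √(ℏG/c⁵) = 5.37e-44 s
ratio = 2.40e-17 / 5.37e-44 = 4.47e26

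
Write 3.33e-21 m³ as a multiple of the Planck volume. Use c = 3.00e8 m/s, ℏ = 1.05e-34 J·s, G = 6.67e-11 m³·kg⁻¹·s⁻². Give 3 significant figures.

Planck volume: V_P = (ℏG/c³)^(3/2) = 4.18e-105 m³.
3.33e-21 / 4.18e-105 = 7.97e83

7.97e83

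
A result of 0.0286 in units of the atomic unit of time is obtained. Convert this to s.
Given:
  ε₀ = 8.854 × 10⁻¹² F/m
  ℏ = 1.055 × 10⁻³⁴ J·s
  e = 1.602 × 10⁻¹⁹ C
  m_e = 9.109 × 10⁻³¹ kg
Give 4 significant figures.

One atomic unit of time: τ_au = (4πε₀)²ℏ³/(m_e e⁴) = 2.423 × 10⁻¹⁷ s.
0.0286 × 2.423 × 10⁻¹⁷ s = 6.929 × 10⁻¹⁹ s

6.929 × 10⁻¹⁹ s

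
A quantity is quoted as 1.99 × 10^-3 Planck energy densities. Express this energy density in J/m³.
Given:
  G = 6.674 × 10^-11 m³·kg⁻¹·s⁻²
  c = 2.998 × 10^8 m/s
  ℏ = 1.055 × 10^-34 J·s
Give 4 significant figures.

One Planck energy density: u_P = c⁷/(ℏG²) = 4.632 × 10^113 J/m³.
1.99 × 10^-3 × 4.632 × 10^113 J/m³ = 9.218 × 10^110 J/m³

9.218 × 10^110 J/m³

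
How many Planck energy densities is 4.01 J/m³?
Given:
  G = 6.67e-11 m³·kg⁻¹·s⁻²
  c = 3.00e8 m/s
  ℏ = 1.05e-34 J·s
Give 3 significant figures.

Planck energy density: u_P = c⁷/(ℏG²) = 4.68e113 J/m³.
4.01 / 4.68e113 = 8.57e-114

8.57e-114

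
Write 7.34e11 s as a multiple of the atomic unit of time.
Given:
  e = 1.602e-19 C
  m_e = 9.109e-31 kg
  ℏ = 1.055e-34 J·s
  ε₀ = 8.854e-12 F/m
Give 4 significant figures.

atomic unit of time: τ_au = (4πε₀)²ℏ³/(m_e e⁴) = 2.423e-17 s.
7.34e11 / 2.423e-17 = 3.029e28

3.029e28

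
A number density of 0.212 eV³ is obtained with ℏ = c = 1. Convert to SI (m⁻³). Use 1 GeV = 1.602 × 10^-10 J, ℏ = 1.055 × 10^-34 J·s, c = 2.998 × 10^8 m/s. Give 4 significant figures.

2.755 × 10^19 m⁻³

Number density is [L]⁻³ = [E]³/(ℏc)³.
1 GeV³ → 1/(ℏc)³ × (1 GeV in J)³ = 1.299 × 10^47 m⁻³.
Convert the energy scale: 0.212 eV³ = 2.12 × 10^-28 GeV³.
Result: 2.12 × 10^-28 × 1.299 × 10^47 = 2.755 × 10^19 m⁻³.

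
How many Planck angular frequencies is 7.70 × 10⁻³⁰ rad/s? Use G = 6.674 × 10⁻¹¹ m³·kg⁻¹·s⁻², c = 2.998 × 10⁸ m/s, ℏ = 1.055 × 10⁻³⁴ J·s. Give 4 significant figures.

Planck angular frequency: ω_P = √(c⁵/(ℏG)) = 1.855 × 10⁴³ rad/s.
7.70 × 10⁻³⁰ / 1.855 × 10⁴³ = 4.152 × 10⁻⁷³

4.152 × 10⁻⁷³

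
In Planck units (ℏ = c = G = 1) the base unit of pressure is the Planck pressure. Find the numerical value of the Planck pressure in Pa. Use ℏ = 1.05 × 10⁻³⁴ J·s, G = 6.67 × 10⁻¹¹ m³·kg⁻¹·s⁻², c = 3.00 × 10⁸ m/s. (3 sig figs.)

4.68 × 10¹¹³ Pa

p_P = c⁷/(ℏG²)
  = 2.19 × 10⁵⁹ / 4.67 × 10⁻⁵⁵
  = 4.68 × 10¹¹³ Pa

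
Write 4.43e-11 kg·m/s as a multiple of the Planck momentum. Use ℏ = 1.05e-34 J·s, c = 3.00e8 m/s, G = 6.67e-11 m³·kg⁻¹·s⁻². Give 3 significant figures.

6.80e-12

Planck momentum: p_P = √(ℏc³/G) = 6.52 kg·m/s.
4.43e-11 / 6.52 = 6.80e-12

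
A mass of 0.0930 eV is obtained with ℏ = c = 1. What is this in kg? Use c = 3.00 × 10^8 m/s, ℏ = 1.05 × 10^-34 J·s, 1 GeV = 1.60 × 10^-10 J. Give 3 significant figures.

1.65 × 10^-37 kg

Mass is [E]/c²; divide by c².
1 GeV → 1/c² × (1 GeV in J) = 1.78 × 10^-27 kg.
Convert the energy scale: 0.0930 eV = 9.30 × 10^-11 GeV.
Result: 9.30 × 10^-11 × 1.78 × 10^-27 = 1.65 × 10^-37 kg.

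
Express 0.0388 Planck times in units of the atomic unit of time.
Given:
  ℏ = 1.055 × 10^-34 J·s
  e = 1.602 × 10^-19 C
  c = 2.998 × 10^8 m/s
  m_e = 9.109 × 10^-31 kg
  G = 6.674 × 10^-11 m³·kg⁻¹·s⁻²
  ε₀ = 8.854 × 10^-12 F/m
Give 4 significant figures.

8.634 × 10^-29

Planck time: t_P = √(ℏG/c⁵) = 5.392 × 10^-44 s
atomic unit of time: τ_au = (4πε₀)²ℏ³/(m_e e⁴) = 2.423 × 10^-17 s
0.0388 × 5.392 × 10^-44 / 2.423 × 10^-17 = 8.634 × 10^-29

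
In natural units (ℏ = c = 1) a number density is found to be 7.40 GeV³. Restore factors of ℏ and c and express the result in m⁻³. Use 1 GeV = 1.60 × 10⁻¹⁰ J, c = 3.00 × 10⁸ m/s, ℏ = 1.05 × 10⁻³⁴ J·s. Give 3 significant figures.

Number density is [L]⁻³ = [E]³/(ℏc)³.
1 GeV³ → 1/(ℏc)³ × (1 GeV in J)³ = 1.31 × 10⁴⁷ m⁻³.
Result: 7.40 × 1.31 × 10⁴⁷ = 9.70 × 10⁴⁷ m⁻³.

9.70 × 10⁴⁷ m⁻³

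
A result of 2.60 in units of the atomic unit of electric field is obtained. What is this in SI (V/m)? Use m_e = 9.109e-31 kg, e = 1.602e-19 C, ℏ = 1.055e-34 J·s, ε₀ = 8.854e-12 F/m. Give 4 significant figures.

One atomic unit of electric field: E_au = E_h/(e a₀) = m_e²e⁵/((4πε₀)³ℏ⁴) = 5.131e11 V/m.
2.60 × 5.131e11 V/m = 1.334e12 V/m

1.334e12 V/m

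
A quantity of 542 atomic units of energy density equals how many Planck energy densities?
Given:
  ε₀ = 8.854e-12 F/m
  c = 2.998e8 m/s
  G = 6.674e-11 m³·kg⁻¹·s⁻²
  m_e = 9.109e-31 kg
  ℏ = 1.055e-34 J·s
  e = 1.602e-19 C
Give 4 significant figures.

atomic unit of energy density: u_au = E_h/a₀³ = m_e⁴e¹⁰/((4πε₀)⁵ℏ⁸) = 2.929e13 J/m³
Planck energy density: u_P = c⁷/(ℏG²) = 4.632e113 J/m³
542 × 2.929e13 / 4.632e113 = 3.427e-98

3.427e-98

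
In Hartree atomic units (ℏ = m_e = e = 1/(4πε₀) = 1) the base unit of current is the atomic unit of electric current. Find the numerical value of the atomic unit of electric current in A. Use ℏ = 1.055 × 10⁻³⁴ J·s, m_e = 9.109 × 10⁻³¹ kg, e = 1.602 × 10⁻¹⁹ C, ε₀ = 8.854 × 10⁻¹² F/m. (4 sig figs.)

6.612 × 10⁻³ A

I_au = e E_h/ℏ = m_e e⁵/((4πε₀)²ℏ³)
E_h = 4.354 × 10⁻¹⁸ J
e·E_h/ℏ = 6.612 × 10⁻³ A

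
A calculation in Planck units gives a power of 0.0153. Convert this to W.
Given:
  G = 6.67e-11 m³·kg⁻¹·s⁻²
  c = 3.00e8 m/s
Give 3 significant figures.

One Planck power: P_P = c⁵/G = 3.64e52 W.
0.0153 × 3.64e52 W = 5.57e50 W

5.57e50 W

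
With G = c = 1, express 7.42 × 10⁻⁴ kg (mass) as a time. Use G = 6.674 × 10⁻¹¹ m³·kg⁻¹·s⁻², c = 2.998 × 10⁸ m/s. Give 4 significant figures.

Mass → time via G/c³.
7.42 × 10⁻⁴ kg × (G/c³) = 1.838 × 10⁻³⁹ s

1.838 × 10⁻³⁹ s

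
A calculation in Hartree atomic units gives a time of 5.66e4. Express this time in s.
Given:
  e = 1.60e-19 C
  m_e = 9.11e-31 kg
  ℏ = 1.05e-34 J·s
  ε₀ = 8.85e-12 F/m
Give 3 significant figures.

1.36e-12 s

One atomic unit of time: τ_au = (4πε₀)²ℏ³/(m_e e⁴) = 2.40e-17 s.
5.66e4 × 2.40e-17 s = 1.36e-12 s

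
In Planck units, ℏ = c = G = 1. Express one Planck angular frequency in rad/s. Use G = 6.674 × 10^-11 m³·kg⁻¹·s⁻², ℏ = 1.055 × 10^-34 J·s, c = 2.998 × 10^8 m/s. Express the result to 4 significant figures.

1.855 × 10^43 rad/s

Dimensional analysis gives ω_P = √(c⁵/(ℏG)).
  = √(3.440 × 10^86)
  = 1.855 × 10^43 rad/s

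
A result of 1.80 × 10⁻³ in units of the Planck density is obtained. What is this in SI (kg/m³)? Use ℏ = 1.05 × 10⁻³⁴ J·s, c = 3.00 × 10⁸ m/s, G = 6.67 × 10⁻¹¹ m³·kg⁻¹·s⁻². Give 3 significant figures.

9.36 × 10⁹³ kg/m³

One Planck density: ρ_P = c⁵/(ℏG²) = 5.20 × 10⁹⁶ kg/m³.
1.80 × 10⁻³ × 5.20 × 10⁹⁶ kg/m³ = 9.36 × 10⁹³ kg/m³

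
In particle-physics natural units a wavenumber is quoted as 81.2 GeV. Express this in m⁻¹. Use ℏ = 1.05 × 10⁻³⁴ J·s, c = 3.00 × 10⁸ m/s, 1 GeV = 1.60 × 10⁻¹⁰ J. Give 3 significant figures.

Inverse length is [E]/(ℏc).
1 GeV → 1/(ℏc) × (1 GeV in J) = 5.08 × 10¹⁵ m⁻¹.
Result: 81.2 × 5.08 × 10¹⁵ = 4.12 × 10¹⁷ m⁻¹.

4.12 × 10¹⁷ m⁻¹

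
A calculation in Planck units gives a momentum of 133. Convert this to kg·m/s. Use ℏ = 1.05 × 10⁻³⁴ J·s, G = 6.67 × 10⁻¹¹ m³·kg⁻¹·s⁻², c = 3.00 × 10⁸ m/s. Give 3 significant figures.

867 kg·m/s

One Planck momentum: p_P = √(ℏc³/G) = 6.52 kg·m/s.
133 × 6.52 kg·m/s = 867 kg·m/s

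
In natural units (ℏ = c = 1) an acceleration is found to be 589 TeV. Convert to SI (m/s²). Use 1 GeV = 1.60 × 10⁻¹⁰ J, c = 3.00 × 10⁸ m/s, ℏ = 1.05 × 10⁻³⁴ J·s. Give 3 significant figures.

2.69 × 10³⁸ m/s²

Acceleration is [L]/[T]² = c·[E]/ℏ.
1 GeV → c/ℏ × (1 GeV in J) = 4.57 × 10³² m/s².
Convert the energy scale: 589 TeV = 5.89 × 10⁵ GeV.
Result: 5.89 × 10⁵ × 4.57 × 10³² = 2.69 × 10³⁸ m/s².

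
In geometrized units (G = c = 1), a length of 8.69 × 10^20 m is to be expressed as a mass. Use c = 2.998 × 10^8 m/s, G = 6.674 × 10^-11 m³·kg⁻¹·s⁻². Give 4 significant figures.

Length → mass via c²/G.
8.69 × 10^20 m × (c²/G) = 1.170 × 10^48 kg

1.170 × 10^48 kg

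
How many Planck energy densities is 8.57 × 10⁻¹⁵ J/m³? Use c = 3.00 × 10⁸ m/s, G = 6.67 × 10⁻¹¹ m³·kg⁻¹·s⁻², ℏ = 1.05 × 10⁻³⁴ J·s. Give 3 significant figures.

Planck energy density: u_P = c⁷/(ℏG²) = 4.68 × 10¹¹³ J/m³.
8.57 × 10⁻¹⁵ / 4.68 × 10¹¹³ = 1.83 × 10⁻¹²⁸

1.83 × 10⁻¹²⁸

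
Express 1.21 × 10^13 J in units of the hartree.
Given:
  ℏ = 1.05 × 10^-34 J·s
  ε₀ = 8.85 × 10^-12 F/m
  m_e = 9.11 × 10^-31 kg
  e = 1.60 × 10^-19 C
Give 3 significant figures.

hartree: E_h = m_e e⁴/(4πε₀ℏ)² = 4.38 × 10^-18 J.
1.21 × 10^13 / 4.38 × 10^-18 = 2.76 × 10^30

2.76 × 10^30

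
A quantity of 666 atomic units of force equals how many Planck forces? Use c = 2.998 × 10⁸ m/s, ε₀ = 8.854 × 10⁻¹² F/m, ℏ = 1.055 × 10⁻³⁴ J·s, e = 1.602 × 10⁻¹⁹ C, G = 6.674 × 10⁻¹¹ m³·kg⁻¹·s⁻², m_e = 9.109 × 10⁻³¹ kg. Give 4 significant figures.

atomic unit of force: F_au = E_h/a₀ = m_e²e⁶/((4πε₀)³ℏ⁴) = 8.220 × 10⁻⁸ N
Planck force: F_P = c⁴/G = 1.210 × 10⁴⁴ N
666 × 8.220 × 10⁻⁸ / 1.210 × 10⁴⁴ = 4.523 × 10⁻⁴⁹

4.523 × 10⁻⁴⁹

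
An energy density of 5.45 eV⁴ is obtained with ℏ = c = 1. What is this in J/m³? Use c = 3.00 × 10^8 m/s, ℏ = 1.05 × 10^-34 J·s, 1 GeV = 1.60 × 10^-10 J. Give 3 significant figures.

[E]/[L]³ = [E]⁴/(ℏc)³; restore (ℏc)⁻³.
1 GeV⁴ → 1/(ℏc)³ × (1 GeV in J)⁴ = 2.10 × 10^37 J/m³.
Convert the energy scale: 5.45 eV⁴ = 5.45 × 10^-36 GeV⁴.
Result: 5.45 × 10^-36 × 2.10 × 10^37 = 114 J/m³.

114 J/m³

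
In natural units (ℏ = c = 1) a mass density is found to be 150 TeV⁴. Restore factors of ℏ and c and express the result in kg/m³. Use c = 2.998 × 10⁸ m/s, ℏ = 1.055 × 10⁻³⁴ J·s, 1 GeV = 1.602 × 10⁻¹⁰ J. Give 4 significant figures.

3.474 × 10³⁴ kg/m³

Mass density is [E]/(c²[L]³) = [E]⁴/(ℏ³c⁵).
1 GeV⁴ → 1/(ℏ³c⁵) × (1 GeV in J)⁴ = 2.316 × 10²⁰ kg/m³.
Convert the energy scale: 150 TeV⁴ = 1.50 × 10¹⁴ GeV⁴.
Result: 1.50 × 10¹⁴ × 2.316 × 10²⁰ = 3.474 × 10³⁴ kg/m³.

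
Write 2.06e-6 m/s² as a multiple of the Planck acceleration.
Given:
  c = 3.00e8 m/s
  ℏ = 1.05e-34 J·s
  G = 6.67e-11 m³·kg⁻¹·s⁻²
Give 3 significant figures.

Planck acceleration: a_P = √(c⁷/(ℏG)) = 5.59e51 m/s².
2.06e-6 / 5.59e51 = 3.69e-58

3.69e-58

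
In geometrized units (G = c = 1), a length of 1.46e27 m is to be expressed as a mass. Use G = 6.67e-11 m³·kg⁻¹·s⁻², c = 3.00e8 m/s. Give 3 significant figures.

Length → mass via c²/G.
1.46e27 m × (c²/G) = 1.97e54 kg

1.97e54 kg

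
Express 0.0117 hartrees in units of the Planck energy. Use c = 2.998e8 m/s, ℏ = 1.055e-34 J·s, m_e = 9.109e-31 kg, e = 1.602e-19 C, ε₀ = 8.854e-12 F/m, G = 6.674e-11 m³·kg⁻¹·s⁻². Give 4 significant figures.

hartree: E_h = m_e e⁴/(4πε₀ℏ)² = 4.354e-18 J
Planck energy: E_P = √(ℏc⁵/G) = 1.957e9 J
0.0117 × 4.354e-18 / 1.957e9 = 2.604e-29

2.604e-29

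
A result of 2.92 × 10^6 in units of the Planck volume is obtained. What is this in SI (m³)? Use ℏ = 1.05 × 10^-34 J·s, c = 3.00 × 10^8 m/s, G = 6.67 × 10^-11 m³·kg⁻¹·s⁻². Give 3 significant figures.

1.22 × 10^-98 m³

One Planck volume: V_P = (ℏG/c³)^(3/2) = 4.18 × 10^-105 m³.
2.92 × 10^6 × 4.18 × 10^-105 m³ = 1.22 × 10^-98 m³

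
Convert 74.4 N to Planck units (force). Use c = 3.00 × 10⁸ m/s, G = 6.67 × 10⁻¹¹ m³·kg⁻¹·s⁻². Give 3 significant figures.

6.13 × 10⁻⁴³

Planck force: F_P = c⁴/G = 1.21 × 10⁴⁴ N.
74.4 / 1.21 × 10⁴⁴ = 6.13 × 10⁻⁴³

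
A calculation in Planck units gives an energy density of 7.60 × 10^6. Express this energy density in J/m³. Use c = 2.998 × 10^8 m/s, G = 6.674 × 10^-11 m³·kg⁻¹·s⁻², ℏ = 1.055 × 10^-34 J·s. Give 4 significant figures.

3.521 × 10^120 J/m³

One Planck energy density: u_P = c⁷/(ℏG²) = 4.632 × 10^113 J/m³.
7.60 × 10^6 × 4.632 × 10^113 J/m³ = 3.521 × 10^120 J/m³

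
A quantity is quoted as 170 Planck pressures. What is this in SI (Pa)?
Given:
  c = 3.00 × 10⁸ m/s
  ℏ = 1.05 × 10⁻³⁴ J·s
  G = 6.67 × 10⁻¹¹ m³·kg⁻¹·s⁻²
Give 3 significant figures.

One Planck pressure: p_P = c⁷/(ℏG²) = 4.68 × 10¹¹³ Pa.
170 × 4.68 × 10¹¹³ Pa = 7.96 × 10¹¹⁵ Pa

7.96 × 10¹¹⁵ Pa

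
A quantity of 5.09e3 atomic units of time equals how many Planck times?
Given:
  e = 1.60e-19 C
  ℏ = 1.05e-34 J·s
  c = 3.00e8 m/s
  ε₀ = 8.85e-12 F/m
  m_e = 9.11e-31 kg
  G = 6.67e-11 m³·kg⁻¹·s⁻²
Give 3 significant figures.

atomic unit of time: τ_au = (4πε₀)²ℏ³/(m_e e⁴) = 2.40e-17 s
Planck time: t_P = √(ℏG/c⁵) = 5.37e-44 s
5.09e3 × 2.40e-17 / 5.37e-44 = 2.27e30

2.27e30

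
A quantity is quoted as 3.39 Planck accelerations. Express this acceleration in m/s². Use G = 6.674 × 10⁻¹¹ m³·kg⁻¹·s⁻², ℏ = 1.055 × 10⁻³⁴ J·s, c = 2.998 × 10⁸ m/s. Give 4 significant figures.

One Planck acceleration: a_P = √(c⁷/(ℏG)) = 5.560 × 10⁵¹ m/s².
3.39 × 5.560 × 10⁵¹ m/s² = 1.885 × 10⁵² m/s²

1.885 × 10⁵² m/s²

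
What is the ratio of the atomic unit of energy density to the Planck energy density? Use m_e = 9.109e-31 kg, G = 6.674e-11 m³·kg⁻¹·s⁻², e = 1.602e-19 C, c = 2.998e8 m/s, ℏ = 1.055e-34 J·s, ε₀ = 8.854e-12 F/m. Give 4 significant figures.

6.323e-101

atomic unit of energy density: u_au = E_h/a₀³ = m_e⁴e¹⁰/((4πε₀)⁵ℏ⁸) = 2.929e13 J/m³
Planck energy density: u_P = c⁷/(ℏG²) = 4.632e113 J/m³
ratio = 2.929e13 / 4.632e113 = 6.323e-101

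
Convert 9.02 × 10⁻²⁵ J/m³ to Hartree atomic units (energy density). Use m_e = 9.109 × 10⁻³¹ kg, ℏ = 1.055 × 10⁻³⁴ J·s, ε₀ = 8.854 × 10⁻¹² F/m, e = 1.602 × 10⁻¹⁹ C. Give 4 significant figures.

atomic unit of energy density: u_au = E_h/a₀³ = m_e⁴e¹⁰/((4πε₀)⁵ℏ⁸) = 2.929 × 10¹³ J/m³.
9.02 × 10⁻²⁵ / 2.929 × 10¹³ = 3.079 × 10⁻³⁸

3.079 × 10⁻³⁸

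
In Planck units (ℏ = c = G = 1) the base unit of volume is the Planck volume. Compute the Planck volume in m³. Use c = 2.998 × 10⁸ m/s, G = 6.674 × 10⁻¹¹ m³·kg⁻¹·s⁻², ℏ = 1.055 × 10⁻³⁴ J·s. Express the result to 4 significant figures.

V_P = (ℏG/c³)^(3/2)
  = √(1.784 × 10⁻²⁰⁹)
  = 4.224 × 10⁻¹⁰⁵ m³

4.224 × 10⁻¹⁰⁵ m³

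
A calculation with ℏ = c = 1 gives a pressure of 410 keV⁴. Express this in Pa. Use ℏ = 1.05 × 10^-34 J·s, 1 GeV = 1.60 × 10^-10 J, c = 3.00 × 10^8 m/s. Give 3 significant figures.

8.60 × 10^15 Pa

Pressure is [E]/[L]³ = [E]⁴/(ℏc)³.
1 GeV⁴ → 1/(ℏc)³ × (1 GeV in J)⁴ = 2.10 × 10^37 Pa.
Convert the energy scale: 410 keV⁴ = 4.10 × 10^-22 GeV⁴.
Result: 4.10 × 10^-22 × 2.10 × 10^37 = 8.60 × 10^15 Pa.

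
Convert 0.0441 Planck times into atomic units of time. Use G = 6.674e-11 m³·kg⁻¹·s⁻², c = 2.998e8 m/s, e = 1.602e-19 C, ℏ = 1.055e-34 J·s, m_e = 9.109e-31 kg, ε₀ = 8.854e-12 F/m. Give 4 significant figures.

9.814e-29

Planck time: t_P = √(ℏG/c⁵) = 5.392e-44 s
atomic unit of time: τ_au = (4πε₀)²ℏ³/(m_e e⁴) = 2.423e-17 s
0.0441 × 5.392e-44 / 2.423e-17 = 9.814e-29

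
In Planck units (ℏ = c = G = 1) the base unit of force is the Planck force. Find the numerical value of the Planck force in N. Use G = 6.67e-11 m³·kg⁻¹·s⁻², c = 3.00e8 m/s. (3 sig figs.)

F_P = c⁴/G
  = 8.10e33 / 6.67e-11
  = 1.21e44 N

1.21e44 N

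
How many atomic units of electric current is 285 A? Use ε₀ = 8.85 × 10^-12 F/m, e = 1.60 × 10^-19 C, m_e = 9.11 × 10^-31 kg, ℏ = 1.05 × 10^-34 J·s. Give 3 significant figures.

atomic unit of electric current: I_au = e E_h/ℏ = m_e e⁵/((4πε₀)²ℏ³) = 6.67 × 10^-3 A.
285 / 6.67 × 10^-3 = 4.27 × 10^4

4.27 × 10^4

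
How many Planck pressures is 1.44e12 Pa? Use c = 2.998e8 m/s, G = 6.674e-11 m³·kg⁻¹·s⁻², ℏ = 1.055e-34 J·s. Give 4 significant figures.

3.109e-102

Planck pressure: p_P = c⁷/(ℏG²) = 4.632e113 Pa.
1.44e12 / 4.632e113 = 3.109e-102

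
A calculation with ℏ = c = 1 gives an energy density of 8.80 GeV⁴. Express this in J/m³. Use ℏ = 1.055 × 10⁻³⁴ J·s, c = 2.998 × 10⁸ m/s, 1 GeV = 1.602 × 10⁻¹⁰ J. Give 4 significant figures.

[E]/[L]³ = [E]⁴/(ℏc)³; restore (ℏc)⁻³.
1 GeV⁴ → 1/(ℏc)³ × (1 GeV in J)⁴ = 2.082 × 10³⁷ J/m³.
Result: 8.80 × 2.082 × 10³⁷ = 1.832 × 10³⁸ J/m³.

1.832 × 10³⁸ J/m³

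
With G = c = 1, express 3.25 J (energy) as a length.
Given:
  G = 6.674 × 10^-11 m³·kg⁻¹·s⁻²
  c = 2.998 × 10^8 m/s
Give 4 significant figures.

Energy → length via G/c⁴.
3.25 J × (G/c⁴) = 2.685 × 10^-44 m

2.685 × 10^-44 m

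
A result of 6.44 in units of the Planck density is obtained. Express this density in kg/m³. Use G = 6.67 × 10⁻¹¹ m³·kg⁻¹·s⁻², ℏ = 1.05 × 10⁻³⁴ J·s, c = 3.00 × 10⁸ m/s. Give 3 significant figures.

3.35 × 10⁹⁷ kg/m³

One Planck density: ρ_P = c⁵/(ℏG²) = 5.20 × 10⁹⁶ kg/m³.
6.44 × 5.20 × 10⁹⁶ kg/m³ = 3.35 × 10⁹⁷ kg/m³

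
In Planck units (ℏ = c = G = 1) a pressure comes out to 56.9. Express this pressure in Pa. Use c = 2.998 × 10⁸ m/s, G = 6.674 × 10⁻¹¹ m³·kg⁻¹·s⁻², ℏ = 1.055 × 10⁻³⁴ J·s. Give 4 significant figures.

2.636 × 10¹¹⁵ Pa

One Planck pressure: p_P = c⁷/(ℏG²) = 4.632 × 10¹¹³ Pa.
56.9 × 4.632 × 10¹¹³ Pa = 2.636 × 10¹¹⁵ Pa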